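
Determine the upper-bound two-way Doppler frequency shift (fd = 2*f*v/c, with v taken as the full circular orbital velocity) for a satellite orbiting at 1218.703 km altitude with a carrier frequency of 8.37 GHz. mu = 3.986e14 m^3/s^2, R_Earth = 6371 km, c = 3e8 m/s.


r = 7.589703e+06 m
v = sqrt(mu/r) = 7246.9665 m/s (worst-case radial velocity)
f = 8.37 GHz = 8.37e+09 Hz
fd = 2*f*v/c = 2*8.37e+09*7246.9665/3.0e+08
fd = 404380.7332 Hz

404380.7332 Hz


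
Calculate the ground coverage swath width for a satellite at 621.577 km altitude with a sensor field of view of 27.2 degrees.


FOV = 27.2 deg = 0.4747296 rad
swath = 2 * alt * tan(FOV/2) = 2 * 621.577 * tan(0.2373648)
swath = 2 * 621.577 * 0.2419255
swath = 300.7506 km

300.7506 km


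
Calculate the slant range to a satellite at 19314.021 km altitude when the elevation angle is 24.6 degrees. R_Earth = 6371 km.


h = 19314.021 km, el = 24.6 deg
d = -R_E*sin(el) + sqrt((R_E*sin(el))^2 + 2*R_E*h + h^2)
d = -6371.0000*sin(0.429351) + sqrt((6371.0000*0.4162808)^2 + 2*6371.0000*19314.021 + 19314.021^2)
d = 22371.1528 km

22371.1528 km


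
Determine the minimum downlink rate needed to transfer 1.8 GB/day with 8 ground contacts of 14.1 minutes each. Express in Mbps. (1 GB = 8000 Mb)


total contact time = 8 * 14.1 * 60 = 6768.0000 s
data = 1.8 GB = 14400.0000 Mb
rate = 14400.0000 / 6768.0000 = 2.1277 Mbps

2.1277 Mbps


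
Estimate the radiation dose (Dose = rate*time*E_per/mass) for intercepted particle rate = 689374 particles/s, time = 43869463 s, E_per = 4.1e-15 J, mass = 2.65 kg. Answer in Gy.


Total energy deposited = rate * time * E_per
  = 689374 * 43869463 * 4.1e-15 = 0.1239941 J
Dose = E_total / mass = 0.1239941 / 2.65
Dose = 0.04679023 Gy

0.0468 Gy


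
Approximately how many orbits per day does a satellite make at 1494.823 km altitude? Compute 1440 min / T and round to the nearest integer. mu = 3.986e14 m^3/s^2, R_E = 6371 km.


r = 7.865823e+06 m
T = 2*pi*sqrt(r^3/mu) = 6942.6852 s = 115.7114 min
revs/day = 1440 / 115.7114 = 12.4448
Rounded: 12 revolutions per day

12 revolutions per day


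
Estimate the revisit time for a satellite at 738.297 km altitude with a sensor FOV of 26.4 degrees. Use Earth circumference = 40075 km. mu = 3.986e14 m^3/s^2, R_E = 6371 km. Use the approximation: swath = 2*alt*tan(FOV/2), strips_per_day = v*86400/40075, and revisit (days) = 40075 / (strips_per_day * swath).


swath = 2*738.297*tan(0.2303835) = 346.3320 km
v = sqrt(mu/r) = 7487.8187 m/s = 7.4878 km/s
strips/day = v*86400/40075 = 7.4878*86400/40075 = 16.1434
coverage/day = strips * swath = 16.1434 * 346.3320 = 5590.9827 km
revisit = 40075 / 5590.9827 = 7.1678 days

7.1678 days


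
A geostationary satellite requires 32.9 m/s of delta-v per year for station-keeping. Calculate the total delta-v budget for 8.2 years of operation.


dV = rate * years = 32.9 * 8.2
dV = 269.7800 m/s

269.7800 m/s


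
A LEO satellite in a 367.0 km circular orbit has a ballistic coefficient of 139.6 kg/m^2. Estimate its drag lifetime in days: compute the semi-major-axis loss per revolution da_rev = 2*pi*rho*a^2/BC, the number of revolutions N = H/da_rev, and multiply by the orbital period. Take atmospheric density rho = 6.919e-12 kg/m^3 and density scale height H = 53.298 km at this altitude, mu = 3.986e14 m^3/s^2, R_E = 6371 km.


a = R_E + alt = 6738.0000 km = 6.738e+06 m
da_rev = 2*pi*rho*a^2/BC = 2*pi*6.919e-12*(6.738e+06)^2/139.6 = 14.138385 m per revolution
N = H/da_rev = 53298.0000 m / 14.138385 m = 3769.7376 revolutions
P = 2*pi*sqrt(a^3/mu) = 5504.3714 s
lifetime = N*P = 3769.7376 * 5504.3714 = 2.0750036e+07 s = 240.1625 days

240.1625 days


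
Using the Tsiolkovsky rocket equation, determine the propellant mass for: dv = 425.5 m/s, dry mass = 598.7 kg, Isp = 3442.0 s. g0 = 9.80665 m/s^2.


ve = Isp * g0 = 3442.0 * 9.80665 = 33754.489300 m/s
mass ratio = exp(dv/ve) = exp(425.5/33754.489300) = 1.01268552
m_prop = m_dry * (mr - 1) = 598.7 * (1.01268552 - 1)
m_prop = 7.5948 kg

7.5948 kg


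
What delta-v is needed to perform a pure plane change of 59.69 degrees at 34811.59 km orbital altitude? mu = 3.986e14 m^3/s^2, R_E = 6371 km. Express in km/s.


r = 41182.5900 km = 4.118259e+07 m
V = sqrt(mu/r) = 3111.0846 m/s
di = 59.69 deg = 1.0418 rad
dV = 2*V*sin(di/2) = 2*3111.0846*sin(0.5208935)
dV = 3096.4958 m/s = 3.0965 km/s

3.0965 km/s


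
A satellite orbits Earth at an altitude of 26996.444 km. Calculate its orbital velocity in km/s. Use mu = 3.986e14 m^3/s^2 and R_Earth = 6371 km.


r = R_E + alt = 6371.0 + 26996.444 = 33367.4440 km = 3.3367444e+07 m
v = sqrt(mu/r) = sqrt(3.986e14 / 3.3367444e+07) = 3456.2661 m/s = 3.4563 km/s

3.4563 km/s


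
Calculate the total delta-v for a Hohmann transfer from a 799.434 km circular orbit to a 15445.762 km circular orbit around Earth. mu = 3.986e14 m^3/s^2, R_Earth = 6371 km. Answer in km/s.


r1 = 7170.4340 km = 7.170434e+06 m
r2 = 21816.7620 km = 2.1816762e+07 m
dv1 = sqrt(mu/r1)*(sqrt(2*r2/(r1+r2)) - 1) = 1691.6828 m/s
dv2 = sqrt(mu/r2)*(1 - sqrt(2*r1/(r1+r2))) = 1267.9051 m/s
total dv = |dv1| + |dv2| = 1691.6828 + 1267.9051 = 2959.5878 m/s = 2.9596 km/s

2.9596 km/s


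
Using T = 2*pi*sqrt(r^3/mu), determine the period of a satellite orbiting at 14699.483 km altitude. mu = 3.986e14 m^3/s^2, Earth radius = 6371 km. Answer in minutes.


r = 21070.4830 km = 2.1070483e+07 m
T = 2*pi*sqrt(r^3/mu) = 2*pi*sqrt(9.3545623e+21 / 3.986e14)
T = 30438.4797 s = 507.3080 min

507.3080 minutes


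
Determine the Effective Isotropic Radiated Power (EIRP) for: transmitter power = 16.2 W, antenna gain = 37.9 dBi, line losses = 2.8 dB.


Pt = 16.2 W = 12.0952 dBW
EIRP = Pt_dBW + Gt - losses = 12.0952 + 37.9 - 2.8 = 47.1952 dBW

47.1952 dBW


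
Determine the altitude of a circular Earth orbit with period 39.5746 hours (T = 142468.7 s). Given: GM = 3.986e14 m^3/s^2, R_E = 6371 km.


T = 142468.7 s
r = (mu*T^2/(4*pi^2))^(1/3) = (3.986e14 * 142468.7^2 / (4*pi^2))^(1/3)
r = 5.8957468e+07 m = 58957.4684 km
alt = r - R_E = 58957.4684 - 6371 = 52586.4684 km

52586.4684 km


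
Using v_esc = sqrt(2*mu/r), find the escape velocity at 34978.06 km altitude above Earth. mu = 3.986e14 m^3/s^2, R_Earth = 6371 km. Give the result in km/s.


r = 6371.0 + 34978.06 = 41349.0600 km = 4.134906e+07 m
v_esc = sqrt(2*mu/r) = sqrt(2*3.986e14 / 4.134906e+07)
v_esc = 4390.8725 m/s = 4.3909 km/s

4.3909 km/s


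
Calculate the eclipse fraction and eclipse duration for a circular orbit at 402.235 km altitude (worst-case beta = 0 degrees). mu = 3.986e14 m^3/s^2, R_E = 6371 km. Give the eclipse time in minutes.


r = 6773.2350 km
T = 92.4601 min
Eclipse fraction = arcsin(R_E/r)/pi = arcsin(6371.0000/6773.2350)/pi
= arcsin(0.940614)/pi = 0.3897496
Eclipse duration = 0.3897496 * 92.4601 = 36.0363 min

36.0363 minutes


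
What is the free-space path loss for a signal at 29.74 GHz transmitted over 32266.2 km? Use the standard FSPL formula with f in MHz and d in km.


f = 29.74 GHz = 29740.0000 MHz
d = 32266.2 km
FSPL = 32.44 + 20*log10(29740.0000) + 20*log10(32266.2)
FSPL = 32.44 + 89.4668 + 90.1750
FSPL = 212.0818 dB

212.0818 dB


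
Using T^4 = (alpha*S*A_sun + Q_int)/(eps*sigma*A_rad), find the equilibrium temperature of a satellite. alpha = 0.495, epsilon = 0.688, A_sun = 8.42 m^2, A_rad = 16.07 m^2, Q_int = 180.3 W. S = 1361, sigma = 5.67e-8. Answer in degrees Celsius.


Numerator = alpha*S*A_sun + Q_int = 0.495*1361*8.42 + 180.3 = 5852.8119 W
Denominator = eps*sigma*A_rad = 0.688*5.67e-8*16.07 = 6.2688427e-07 W/K^4
T^4 = 9.3363515e+09 K^4
T = 310.8453 K = 37.6953 C

37.6953 degrees Celsius


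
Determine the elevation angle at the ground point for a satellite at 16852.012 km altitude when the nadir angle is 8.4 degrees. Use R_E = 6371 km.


r = R_E + alt = 23223.0120 km
Law of sines in the satellite / Earth-center / ground-point triangle:
  sin(nadir)/R_E = sin(90 + el)/r  =>  cos(el) = (r/R_E)*sin(nadir)
cos(el) = (23223.0120 / 6371.0000) * sin(8.4 deg) = 0.5324891
el = arccos(0.5324891) = 57.8262 deg
(Earth-central angle = 90 - nadir - el = 23.7738 deg)

57.8262 degrees


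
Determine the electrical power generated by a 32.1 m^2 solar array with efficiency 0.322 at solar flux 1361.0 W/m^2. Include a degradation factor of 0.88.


P = area * eta * S * degradation
P = 32.1 * 0.322 * 1361.0 * 0.88
P = 12379.4600 W

12379.4600 W


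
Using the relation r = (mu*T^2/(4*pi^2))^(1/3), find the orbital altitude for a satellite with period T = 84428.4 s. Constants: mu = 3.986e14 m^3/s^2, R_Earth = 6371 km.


T = 84428.4 s
r = (mu*T^2/(4*pi^2))^(1/3) = (3.986e14 * 84428.4^2 / (4*pi^2))^(1/3)
r = 4.1595999e+07 m = 41595.9990 km
alt = r - R_E = 41595.9990 - 6371 = 35224.9990 km

35224.9990 km


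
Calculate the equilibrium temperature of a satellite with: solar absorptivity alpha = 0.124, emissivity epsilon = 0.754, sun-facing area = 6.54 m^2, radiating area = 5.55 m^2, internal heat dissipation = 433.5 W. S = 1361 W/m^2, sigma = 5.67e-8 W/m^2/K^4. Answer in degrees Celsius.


Numerator = alpha*S*A_sun + Q_int = 0.124*1361*6.54 + 433.5 = 1537.2166 W
Denominator = eps*sigma*A_rad = 0.754*5.67e-8*5.55 = 2.3727249e-07 W/K^4
T^4 = 6.478697e+09 K^4
T = 283.7082 K = 10.5582 C

10.5582 degrees Celsius


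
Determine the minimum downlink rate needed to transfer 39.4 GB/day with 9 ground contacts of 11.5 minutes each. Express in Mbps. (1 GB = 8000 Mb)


total contact time = 9 * 11.5 * 60 = 6210.0000 s
data = 39.4 GB = 315200.0000 Mb
rate = 315200.0000 / 6210.0000 = 50.7568 Mbps

50.7568 Mbps


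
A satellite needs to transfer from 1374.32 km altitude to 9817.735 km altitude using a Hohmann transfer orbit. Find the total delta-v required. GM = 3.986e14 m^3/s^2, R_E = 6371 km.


r1 = 7745.3200 km = 7.74532e+06 m
r2 = 16188.7350 km = 1.6188735e+07 m
dv1 = sqrt(mu/r1)*(sqrt(2*r2/(r1+r2)) - 1) = 1169.9741 m/s
dv2 = sqrt(mu/r2)*(1 - sqrt(2*r1/(r1+r2))) = 970.0786 m/s
total dv = |dv1| + |dv2| = 1169.9741 + 970.0786 = 2140.0527 m/s = 2.1401 km/s

2.1401 km/s


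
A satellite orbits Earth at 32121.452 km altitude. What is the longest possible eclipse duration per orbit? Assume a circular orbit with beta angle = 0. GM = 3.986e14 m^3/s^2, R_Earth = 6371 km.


r = 38492.4520 km
T = 1252.6315 min
Eclipse fraction = arcsin(R_E/r)/pi = arcsin(6371.0000/38492.4520)/pi
= arcsin(0.165513)/pi = 0.05292797
Eclipse duration = 0.05292797 * 1252.6315 = 66.2992 min

66.2992 minutes


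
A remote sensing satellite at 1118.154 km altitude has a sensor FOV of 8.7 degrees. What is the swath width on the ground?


FOV = 8.7 deg = 0.1518436 rad
swath = 2 * alt * tan(FOV/2) = 2 * 1118.154 * tan(0.07592182)
swath = 2 * 1118.154 * 0.07606803
swath = 170.1116 km

170.1116 km


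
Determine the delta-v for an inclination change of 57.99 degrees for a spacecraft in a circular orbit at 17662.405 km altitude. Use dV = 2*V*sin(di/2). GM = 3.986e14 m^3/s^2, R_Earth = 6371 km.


r = 24033.4050 km = 2.4033405e+07 m
V = sqrt(mu/r) = 4072.4991 m/s
di = 57.99 deg = 1.0121 rad
dV = 2*V*sin(di/2) = 2*4072.4991*sin(0.5060582)
dV = 3948.1518 m/s = 3.9482 km/s

3.9482 km/s


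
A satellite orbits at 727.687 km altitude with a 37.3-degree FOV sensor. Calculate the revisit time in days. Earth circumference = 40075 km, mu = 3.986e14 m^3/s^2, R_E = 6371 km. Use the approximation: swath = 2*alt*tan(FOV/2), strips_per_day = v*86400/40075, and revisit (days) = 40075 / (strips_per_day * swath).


swath = 2*727.687*tan(0.3255039) = 491.2018 km
v = sqrt(mu/r) = 7493.4124 m/s = 7.4934 km/s
strips/day = v*86400/40075 = 7.4934*86400/40075 = 16.1555
coverage/day = strips * swath = 16.1555 * 491.2018 = 7935.6001 km
revisit = 40075 / 7935.6001 = 5.0500 days

5.0500 days


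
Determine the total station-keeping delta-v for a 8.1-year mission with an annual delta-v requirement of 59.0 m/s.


dV = rate * years = 59.0 * 8.1
dV = 477.9000 m/s

477.9000 m/s


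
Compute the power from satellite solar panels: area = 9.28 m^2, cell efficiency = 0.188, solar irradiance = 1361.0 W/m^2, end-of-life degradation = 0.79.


P = area * eta * S * degradation
P = 9.28 * 0.188 * 1361.0 * 0.79
P = 1875.8195 W

1875.8195 W


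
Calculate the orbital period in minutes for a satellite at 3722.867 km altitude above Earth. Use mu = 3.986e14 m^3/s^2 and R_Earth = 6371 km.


r = 10093.8670 km = 1.0093867e+07 m
T = 2*pi*sqrt(r^3/mu) = 2*pi*sqrt(1.0284253e+21 / 3.986e14)
T = 10092.4728 s = 168.2079 min

168.2079 minutes


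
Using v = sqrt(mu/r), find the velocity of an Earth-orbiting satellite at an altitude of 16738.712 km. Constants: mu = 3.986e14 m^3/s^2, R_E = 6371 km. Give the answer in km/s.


r = R_E + alt = 6371.0 + 16738.712 = 23109.7120 km = 2.3109712e+07 m
v = sqrt(mu/r) = sqrt(3.986e14 / 2.3109712e+07) = 4153.0904 m/s = 4.1531 km/s

4.1531 km/s


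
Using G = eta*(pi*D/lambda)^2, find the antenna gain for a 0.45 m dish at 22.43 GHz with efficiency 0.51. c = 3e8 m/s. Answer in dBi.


lambda = c/f = 3e8 / 2.243e+10 = 0.01337494 m
G = eta*(pi*D/lambda)^2 = 0.51*(pi*0.45/0.01337494)^2
G = 5697.8497 (linear)
G = 10*log10(5697.8497) = 37.5571 dBi

37.5571 dBi


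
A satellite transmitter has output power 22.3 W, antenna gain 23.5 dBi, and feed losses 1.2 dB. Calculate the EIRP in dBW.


Pt = 22.3 W = 13.4830 dBW
EIRP = Pt_dBW + Gt - losses = 13.4830 + 23.5 - 1.2 = 35.7830 dBW

35.7830 dBW


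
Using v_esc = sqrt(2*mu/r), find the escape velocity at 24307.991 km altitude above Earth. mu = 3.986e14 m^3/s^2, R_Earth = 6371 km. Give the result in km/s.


r = 6371.0 + 24307.991 = 30678.9910 km = 3.0678991e+07 m
v_esc = sqrt(2*mu/r) = sqrt(2*3.986e14 / 3.0678991e+07)
v_esc = 5097.5690 m/s = 5.0976 km/s

5.0976 km/s


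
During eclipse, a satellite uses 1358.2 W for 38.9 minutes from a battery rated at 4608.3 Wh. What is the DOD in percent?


E_used = P * t / 60 = 1358.2 * 38.9 / 60 = 880.5663 Wh
DOD = E_used / E_total * 100 = 880.5663 / 4608.3 * 100
DOD = 19.1083 %

19.1083 %


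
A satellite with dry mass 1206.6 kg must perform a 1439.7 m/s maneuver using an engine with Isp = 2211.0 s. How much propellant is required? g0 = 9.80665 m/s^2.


ve = Isp * g0 = 2211.0 * 9.80665 = 21682.503150 m/s
mass ratio = exp(dv/ve) = exp(1439.7/21682.503150) = 1.06865320
m_prop = m_dry * (mr - 1) = 1206.6 * (1.06865320 - 1)
m_prop = 82.8369 kg

82.8369 kg


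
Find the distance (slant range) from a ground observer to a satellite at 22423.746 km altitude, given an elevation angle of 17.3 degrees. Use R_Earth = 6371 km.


h = 22423.746 km, el = 17.3 deg
d = -R_E*sin(el) + sqrt((R_E*sin(el))^2 + 2*R_E*h + h^2)
d = -6371.0000*sin(0.301942) + sqrt((6371.0000*0.2973749)^2 + 2*6371.0000*22423.746 + 22423.746^2)
d = 26250.3562 km

26250.3562 km


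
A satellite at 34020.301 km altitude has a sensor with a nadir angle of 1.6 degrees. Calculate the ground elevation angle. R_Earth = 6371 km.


r = R_E + alt = 40391.3010 km
Law of sines in the satellite / Earth-center / ground-point triangle:
  sin(nadir)/R_E = sin(90 + el)/r  =>  cos(el) = (r/R_E)*sin(nadir)
cos(el) = (40391.3010 / 6371.0000) * sin(1.6 deg) = 0.1770195
el = arccos(0.1770195) = 79.8038 deg
(Earth-central angle = 90 - nadir - el = 8.5962 deg)

79.8038 degrees


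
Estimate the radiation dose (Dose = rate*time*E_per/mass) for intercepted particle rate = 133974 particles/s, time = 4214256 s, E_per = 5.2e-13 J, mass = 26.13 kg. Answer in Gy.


Total energy deposited = rate * time * E_per
  = 133974 * 4214256 * 5.2e-13 = 0.2935924 J
Dose = E_total / mass = 0.2935924 / 26.13
Dose = 0.01123584 Gy

0.0112 Gy


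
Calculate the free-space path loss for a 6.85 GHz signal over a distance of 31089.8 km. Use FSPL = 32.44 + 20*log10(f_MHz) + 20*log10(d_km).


f = 6.85 GHz = 6850.0000 MHz
d = 31089.8 km
FSPL = 32.44 + 20*log10(6850.0000) + 20*log10(31089.8)
FSPL = 32.44 + 76.7138 + 89.8524
FSPL = 199.0062 dB

199.0062 dB


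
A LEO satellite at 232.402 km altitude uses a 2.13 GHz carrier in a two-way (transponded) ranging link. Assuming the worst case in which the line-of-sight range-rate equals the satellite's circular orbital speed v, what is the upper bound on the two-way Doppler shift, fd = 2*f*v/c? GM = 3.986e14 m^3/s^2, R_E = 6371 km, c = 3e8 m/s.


r = 6.603402e+06 m
v = sqrt(mu/r) = 7769.3517 m/s (worst-case radial velocity)
f = 2.13 GHz = 2.13e+09 Hz
fd = 2*f*v/c = 2*2.13e+09*7769.3517/3.0e+08
fd = 110324.7935 Hz

110324.7935 Hz


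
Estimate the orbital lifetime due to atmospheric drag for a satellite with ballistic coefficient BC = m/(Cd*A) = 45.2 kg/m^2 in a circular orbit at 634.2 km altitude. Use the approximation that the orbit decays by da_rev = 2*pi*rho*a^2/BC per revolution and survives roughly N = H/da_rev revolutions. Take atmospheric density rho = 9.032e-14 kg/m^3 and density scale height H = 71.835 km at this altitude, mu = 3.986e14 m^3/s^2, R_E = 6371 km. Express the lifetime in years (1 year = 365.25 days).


a = R_E + alt = 7005.2000 km = 7.0052e+06 m
da_rev = 2*pi*rho*a^2/BC = 2*pi*9.032e-14*(7.0052e+06)^2/45.2 = 0.616121608 m per revolution
N = H/da_rev = 71835.0000 m / 0.616121608 m = 116592.2425 revolutions
P = 2*pi*sqrt(a^3/mu) = 5835.0157 s
lifetime = N*P = 116592.2425 * 5835.0157 = 6.8031757e+08 s = 7874.0459 days
years = 7874.0459 / 365.25 = 21.5580 years

21.5580 years


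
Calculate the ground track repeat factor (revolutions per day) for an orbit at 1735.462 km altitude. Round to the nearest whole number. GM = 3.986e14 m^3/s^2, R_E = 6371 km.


r = 8.106462e+06 m
T = 2*pi*sqrt(r^3/mu) = 7263.7058 s = 121.0618 min
revs/day = 1440 / 121.0618 = 11.8948
Rounded: 12 revolutions per day

12 revolutions per day


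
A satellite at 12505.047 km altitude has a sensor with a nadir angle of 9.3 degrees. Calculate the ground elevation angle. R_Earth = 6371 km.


r = R_E + alt = 18876.0470 km
Law of sines in the satellite / Earth-center / ground-point triangle:
  sin(nadir)/R_E = sin(90 + el)/r  =>  cos(el) = (r/R_E)*sin(nadir)
cos(el) = (18876.0470 / 6371.0000) * sin(9.3 deg) = 0.478801
el = arccos(0.478801) = 61.3929 deg
(Earth-central angle = 90 - nadir - el = 19.3071 deg)

61.3929 degrees


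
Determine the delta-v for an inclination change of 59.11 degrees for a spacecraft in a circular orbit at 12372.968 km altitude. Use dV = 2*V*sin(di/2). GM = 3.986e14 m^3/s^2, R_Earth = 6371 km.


r = 18743.9680 km = 1.8743968e+07 m
V = sqrt(mu/r) = 4611.4540 m/s
di = 59.11 deg = 1.0317 rad
dV = 2*V*sin(di/2) = 2*4611.4540*sin(0.5158321)
dV = 4549.2807 m/s = 4.5493 km/s

4.5493 km/s


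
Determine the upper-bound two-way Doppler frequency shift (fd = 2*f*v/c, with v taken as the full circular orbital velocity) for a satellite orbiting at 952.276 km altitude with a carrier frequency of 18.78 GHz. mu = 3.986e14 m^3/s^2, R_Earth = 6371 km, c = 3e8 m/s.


r = 7.323276e+06 m
v = sqrt(mu/r) = 7377.6143 m/s (worst-case radial velocity)
f = 18.78 GHz = 1.878e+10 Hz
fd = 2*f*v/c = 2*1.878e+10*7377.6143/3.0e+08
fd = 923677.3092 Hz

923677.3092 Hz


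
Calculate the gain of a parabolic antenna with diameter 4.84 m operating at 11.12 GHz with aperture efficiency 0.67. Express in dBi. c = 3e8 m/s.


lambda = c/f = 3e8 / 1.112e+10 = 0.02697842 m
G = eta*(pi*D/lambda)^2 = 0.67*(pi*4.84/0.02697842)^2
G = 212829.7508 (linear)
G = 10*log10(212829.7508) = 53.2803 dBi

53.2803 dBi


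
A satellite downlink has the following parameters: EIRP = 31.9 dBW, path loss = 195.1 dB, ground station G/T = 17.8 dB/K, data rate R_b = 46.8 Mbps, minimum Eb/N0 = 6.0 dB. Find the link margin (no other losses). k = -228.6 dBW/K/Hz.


C/N0 = EIRP - FSPL + G/T - k = 31.9 - 195.1 + 17.8 - (-228.6)
C/N0 = 83.2000 dB-Hz
R_b = 46.8 Mbps = 4.68e+07 bps -> 10*log10(R_b) = 76.7025 dB-Hz
Eb/N0 = C/N0 - 10*log10(R_b) = 83.2000 - 76.7025 = 6.4975 dB
Margin = Eb/N0 - Eb/N0_req = 6.4975 - 6.0 = 0.4975415 dB (link closes)

0.4975 dB


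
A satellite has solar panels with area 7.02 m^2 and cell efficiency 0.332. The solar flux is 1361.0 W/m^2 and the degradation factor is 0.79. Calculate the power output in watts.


P = area * eta * S * degradation
P = 7.02 * 0.332 * 1361.0 * 0.79
P = 2505.8808 W

2505.8808 W


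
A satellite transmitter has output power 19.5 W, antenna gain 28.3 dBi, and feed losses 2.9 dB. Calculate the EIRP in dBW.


Pt = 19.5 W = 12.9003 dBW
EIRP = Pt_dBW + Gt - losses = 12.9003 + 28.3 - 2.9 = 38.3003 dBW

38.3003 dBW


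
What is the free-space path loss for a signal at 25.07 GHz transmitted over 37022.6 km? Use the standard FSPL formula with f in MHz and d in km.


f = 25.07 GHz = 25070.0000 MHz
d = 37022.6 km
FSPL = 32.44 + 20*log10(25070.0000) + 20*log10(37022.6)
FSPL = 32.44 + 87.9831 + 91.3693
FSPL = 211.7924 dB

211.7924 dB


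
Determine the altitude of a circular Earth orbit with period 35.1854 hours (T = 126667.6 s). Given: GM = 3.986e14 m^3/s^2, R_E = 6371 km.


T = 126667.6 s
r = (mu*T^2/(4*pi^2))^(1/3) = (3.986e14 * 126667.6^2 / (4*pi^2))^(1/3)
r = 5.4513351e+07 m = 54513.3511 km
alt = r - R_E = 54513.3511 - 6371 = 48142.3511 km

48142.3511 km


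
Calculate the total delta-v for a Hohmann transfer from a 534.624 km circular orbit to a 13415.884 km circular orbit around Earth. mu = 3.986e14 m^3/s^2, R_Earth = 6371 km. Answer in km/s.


r1 = 6905.6240 km = 6.905624e+06 m
r2 = 19786.8840 km = 1.9786884e+07 m
dv1 = sqrt(mu/r1)*(sqrt(2*r2/(r1+r2)) - 1) = 1653.2957 m/s
dv2 = sqrt(mu/r2)*(1 - sqrt(2*r1/(r1+r2))) = 1259.7731 m/s
total dv = |dv1| + |dv2| = 1653.2957 + 1259.7731 = 2913.0688 m/s = 2.9131 km/s

2.9131 km/s


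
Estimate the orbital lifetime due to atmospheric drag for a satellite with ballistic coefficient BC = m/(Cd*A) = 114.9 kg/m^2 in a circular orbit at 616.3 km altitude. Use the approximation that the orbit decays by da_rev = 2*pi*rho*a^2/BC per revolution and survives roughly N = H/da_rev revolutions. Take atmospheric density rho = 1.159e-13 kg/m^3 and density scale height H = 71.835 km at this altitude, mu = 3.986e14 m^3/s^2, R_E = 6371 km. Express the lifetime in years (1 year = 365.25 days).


a = R_E + alt = 6987.3000 km = 6.9873e+06 m
da_rev = 2*pi*rho*a^2/BC = 2*pi*1.159e-13*(6.9873e+06)^2/114.9 = 0.309429742 m per revolution
N = H/da_rev = 71835.0000 m / 0.309429742 m = 232152.8610 revolutions
P = 2*pi*sqrt(a^3/mu) = 5812.6652 s
lifetime = N*P = 232152.8610 * 5812.6652 = 1.3494268e+09 s = 15618.3663 days
years = 15618.3663 / 365.25 = 42.7608 years

42.7608 years


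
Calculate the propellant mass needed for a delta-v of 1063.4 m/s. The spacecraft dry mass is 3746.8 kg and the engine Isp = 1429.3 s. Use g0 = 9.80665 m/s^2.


ve = Isp * g0 = 1429.3 * 9.80665 = 14016.644845 m/s
mass ratio = exp(dv/ve) = exp(1063.4/14016.644845) = 1.07881902
m_prop = m_dry * (mr - 1) = 3746.8 * (1.07881902 - 1)
m_prop = 295.3191 kg

295.3191 kg


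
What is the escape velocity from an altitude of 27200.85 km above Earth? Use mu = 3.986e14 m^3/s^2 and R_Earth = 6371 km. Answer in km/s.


r = 6371.0 + 27200.85 = 33571.8500 km = 3.357185e+07 m
v_esc = sqrt(2*mu/r) = sqrt(2*3.986e14 / 3.357185e+07)
v_esc = 4872.9955 m/s = 4.8730 km/s

4.8730 km/s


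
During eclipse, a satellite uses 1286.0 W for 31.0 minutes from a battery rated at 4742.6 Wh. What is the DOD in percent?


E_used = P * t / 60 = 1286.0 * 31.0 / 60 = 664.4333 Wh
DOD = E_used / E_total * 100 = 664.4333 / 4742.6 * 100
DOD = 14.0099 %

14.0099 %


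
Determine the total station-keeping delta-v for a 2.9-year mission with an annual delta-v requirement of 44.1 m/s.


dV = rate * years = 44.1 * 2.9
dV = 127.8900 m/s

127.8900 m/s


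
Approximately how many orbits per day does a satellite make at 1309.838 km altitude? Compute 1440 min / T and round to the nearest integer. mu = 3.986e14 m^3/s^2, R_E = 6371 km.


r = 7.680838e+06 m
T = 2*pi*sqrt(r^3/mu) = 6699.2183 s = 111.6536 min
revs/day = 1440 / 111.6536 = 12.8970
Rounded: 13 revolutions per day

13 revolutions per day


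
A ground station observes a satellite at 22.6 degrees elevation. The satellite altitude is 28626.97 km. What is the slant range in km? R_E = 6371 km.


h = 28626.97 km, el = 22.6 deg
d = -R_E*sin(el) + sqrt((R_E*sin(el))^2 + 2*R_E*h + h^2)
d = -6371.0000*sin(0.3944444) + sqrt((6371.0000*0.3842953)^2 + 2*6371.0000*28626.97 + 28626.97^2)
d = 32051.8380 km

32051.8380 km


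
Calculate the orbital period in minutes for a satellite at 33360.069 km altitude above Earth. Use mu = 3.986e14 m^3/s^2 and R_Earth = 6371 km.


r = 39731.0690 km = 3.9731069e+07 m
T = 2*pi*sqrt(r^3/mu) = 2*pi*sqrt(6.2717791e+22 / 3.986e14)
T = 78814.5856 s = 1313.5764 min

1313.5764 minutes


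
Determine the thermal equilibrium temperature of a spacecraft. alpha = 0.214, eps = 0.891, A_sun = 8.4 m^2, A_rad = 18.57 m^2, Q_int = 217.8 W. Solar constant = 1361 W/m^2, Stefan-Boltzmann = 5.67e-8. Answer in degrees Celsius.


Numerator = alpha*S*A_sun + Q_int = 0.214*1361*8.4 + 217.8 = 2664.3336 W
Denominator = eps*sigma*A_rad = 0.891*5.67e-8*18.57 = 9.3815083e-07 W/K^4
T^4 = 2.8399843e+09 K^4
T = 230.8495 K = -42.3005 C

-42.3005 degrees Celsius


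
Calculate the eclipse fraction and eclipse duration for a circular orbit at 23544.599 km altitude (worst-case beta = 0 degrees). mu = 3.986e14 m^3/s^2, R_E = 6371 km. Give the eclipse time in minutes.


r = 29915.5990 km
T = 858.2356 min
Eclipse fraction = arcsin(R_E/r)/pi = arcsin(6371.0000/29915.5990)/pi
= arcsin(0.2129658)/pi = 0.0683123
Eclipse duration = 0.0683123 * 858.2356 = 58.6280 min

58.6280 minutes


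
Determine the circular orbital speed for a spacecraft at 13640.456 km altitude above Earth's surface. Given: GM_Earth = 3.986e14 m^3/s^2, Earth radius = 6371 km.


r = R_E + alt = 6371.0 + 13640.456 = 20011.4560 km = 2.0011456e+07 m
v = sqrt(mu/r) = sqrt(3.986e14 / 2.0011456e+07) = 4463.0248 m/s = 4.4630 km/s

4.4630 km/s


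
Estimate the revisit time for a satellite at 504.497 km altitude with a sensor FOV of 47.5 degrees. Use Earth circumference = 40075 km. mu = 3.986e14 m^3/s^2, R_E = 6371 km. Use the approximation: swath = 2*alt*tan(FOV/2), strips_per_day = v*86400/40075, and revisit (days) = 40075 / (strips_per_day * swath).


swath = 2*504.497*tan(0.4145157) = 443.9680 km
v = sqrt(mu/r) = 7614.0653 m/s = 7.6141 km/s
strips/day = v*86400/40075 = 7.6141*86400/40075 = 16.4156
coverage/day = strips * swath = 16.4156 * 443.9680 = 7288.0017 km
revisit = 40075 / 7288.0017 = 5.4988 days

5.4988 days


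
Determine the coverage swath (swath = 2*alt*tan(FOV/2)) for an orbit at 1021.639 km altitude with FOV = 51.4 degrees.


FOV = 51.4 deg = 0.8970992 rad
swath = 2 * alt * tan(FOV/2) = 2 * 1021.639 * tan(0.4485496)
swath = 2 * 1021.639 * 0.4812675
swath = 983.3633 km

983.3633 km


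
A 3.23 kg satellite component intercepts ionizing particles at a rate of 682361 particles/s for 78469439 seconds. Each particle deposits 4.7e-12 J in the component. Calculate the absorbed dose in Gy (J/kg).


Total energy deposited = rate * time * E_per
  = 682361 * 78469439 * 4.7e-12 = 251.6591 J
Dose = E_total / mass = 251.6591 / 3.23
Dose = 77.9130 Gy

77.9130 Gy


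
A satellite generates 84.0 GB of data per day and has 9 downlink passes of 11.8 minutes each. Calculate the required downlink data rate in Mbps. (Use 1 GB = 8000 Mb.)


total contact time = 9 * 11.8 * 60 = 6372.0000 s
data = 84.0 GB = 672000.0000 Mb
rate = 672000.0000 / 6372.0000 = 105.4614 Mbps

105.4614 Mbps


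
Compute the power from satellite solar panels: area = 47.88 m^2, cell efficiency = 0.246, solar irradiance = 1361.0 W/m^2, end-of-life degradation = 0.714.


P = area * eta * S * degradation
P = 47.88 * 0.246 * 1361.0 * 0.714
P = 11445.7851 W

11445.7851 W


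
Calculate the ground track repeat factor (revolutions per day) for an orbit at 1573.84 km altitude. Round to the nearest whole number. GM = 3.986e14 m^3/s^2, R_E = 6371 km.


r = 7.94484e+06 m
T = 2*pi*sqrt(r^3/mu) = 7047.5628 s = 117.4594 min
revs/day = 1440 / 117.4594 = 12.2596
Rounded: 12 revolutions per day

12 revolutions per day


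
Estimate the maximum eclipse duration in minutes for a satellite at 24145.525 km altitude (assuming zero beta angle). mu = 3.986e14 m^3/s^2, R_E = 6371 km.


r = 30516.5250 km
T = 884.2246 min
Eclipse fraction = arcsin(R_E/r)/pi = arcsin(6371.0000/30516.5250)/pi
= arcsin(0.2087721)/pi = 0.0669467
Eclipse duration = 0.0669467 * 884.2246 = 59.1959 min

59.1959 minutes


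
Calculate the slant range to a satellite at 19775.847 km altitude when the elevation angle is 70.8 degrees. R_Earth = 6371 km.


h = 19775.847 km, el = 70.8 deg
d = -R_E*sin(el) + sqrt((R_E*sin(el))^2 + 2*R_E*h + h^2)
d = -6371.0000*sin(1.2357) + sqrt((6371.0000*0.9443764)^2 + 2*6371.0000*19775.847 + 19775.847^2)
d = 20046.1429 km

20046.1429 km


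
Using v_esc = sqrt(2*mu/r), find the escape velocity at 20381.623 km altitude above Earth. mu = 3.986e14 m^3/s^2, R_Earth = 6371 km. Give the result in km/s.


r = 6371.0 + 20381.623 = 26752.6230 km = 2.6752623e+07 m
v_esc = sqrt(2*mu/r) = sqrt(2*3.986e14 / 2.6752623e+07)
v_esc = 5458.8412 m/s = 5.4588 km/s

5.4588 km/s


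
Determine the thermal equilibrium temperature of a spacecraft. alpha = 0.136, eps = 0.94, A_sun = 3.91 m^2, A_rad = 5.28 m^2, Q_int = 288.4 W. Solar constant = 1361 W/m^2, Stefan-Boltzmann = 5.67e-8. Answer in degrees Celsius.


Numerator = alpha*S*A_sun + Q_int = 0.136*1361*3.91 + 288.4 = 1012.1254 W
Denominator = eps*sigma*A_rad = 0.94*5.67e-8*5.28 = 2.8141344e-07 W/K^4
T^4 = 3.5965779e+09 K^4
T = 244.8907 K = -28.2593 C

-28.2593 degrees Celsius


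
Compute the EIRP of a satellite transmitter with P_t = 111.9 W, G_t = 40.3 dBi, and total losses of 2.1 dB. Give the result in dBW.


Pt = 111.9 W = 20.4883 dBW
EIRP = Pt_dBW + Gt - losses = 20.4883 + 40.3 - 2.1 = 58.6883 dBW

58.6883 dBW


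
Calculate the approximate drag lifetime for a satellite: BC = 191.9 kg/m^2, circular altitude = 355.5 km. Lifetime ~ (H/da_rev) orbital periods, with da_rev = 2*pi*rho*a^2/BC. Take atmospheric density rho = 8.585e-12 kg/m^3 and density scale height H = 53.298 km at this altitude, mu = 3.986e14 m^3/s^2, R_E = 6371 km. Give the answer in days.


a = R_E + alt = 6726.5000 km = 6.7265e+06 m
da_rev = 2*pi*rho*a^2/BC = 2*pi*8.585e-12*(6.7265e+06)^2/191.9 = 12.718137 m per revolution
N = H/da_rev = 53298.0000 m / 12.718137 m = 4190.7082 revolutions
P = 2*pi*sqrt(a^3/mu) = 5490.2857 s
lifetime = N*P = 4190.7082 * 5490.2857 = 2.3008185e+07 s = 266.2984 days

266.2984 days


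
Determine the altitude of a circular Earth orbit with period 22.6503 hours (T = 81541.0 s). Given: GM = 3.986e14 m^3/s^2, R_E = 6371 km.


T = 81541.0 s
r = (mu*T^2/(4*pi^2))^(1/3) = (3.986e14 * 81541.0^2 / (4*pi^2))^(1/3)
r = 4.0642138e+07 m = 40642.1376 km
alt = r - R_E = 40642.1376 - 6371 = 34271.1376 km

34271.1376 km


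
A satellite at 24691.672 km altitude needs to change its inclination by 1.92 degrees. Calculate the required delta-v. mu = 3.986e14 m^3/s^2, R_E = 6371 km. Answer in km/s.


r = 31062.6720 km = 3.1062672e+07 m
V = sqrt(mu/r) = 3582.1952 m/s
di = 1.92 deg = 0.03351032 rad
dV = 2*V*sin(di/2) = 2*3582.1952*sin(0.01675516)
dV = 120.0349 m/s = 0.1200349 km/s

0.1200 km/s


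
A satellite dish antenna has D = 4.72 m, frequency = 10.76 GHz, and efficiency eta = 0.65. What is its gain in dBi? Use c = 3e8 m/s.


lambda = c/f = 3e8 / 1.076e+10 = 0.02788104 m
G = eta*(pi*D/lambda)^2 = 0.65*(pi*4.72/0.02788104)^2
G = 183856.5610 (linear)
G = 10*log10(183856.5610) = 52.6448 dBi

52.6448 dBi


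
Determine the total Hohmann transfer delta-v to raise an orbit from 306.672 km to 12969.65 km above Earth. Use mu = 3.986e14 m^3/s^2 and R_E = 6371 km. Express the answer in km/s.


r1 = 6677.6720 km = 6.677672e+06 m
r2 = 19340.6500 km = 1.934065e+07 m
dv1 = sqrt(mu/r1)*(sqrt(2*r2/(r1+r2)) - 1) = 1694.3241 m/s
dv2 = sqrt(mu/r2)*(1 - sqrt(2*r1/(r1+r2))) = 1287.2345 m/s
total dv = |dv1| + |dv2| = 1694.3241 + 1287.2345 = 2981.5586 m/s = 2.9816 km/s

2.9816 km/s


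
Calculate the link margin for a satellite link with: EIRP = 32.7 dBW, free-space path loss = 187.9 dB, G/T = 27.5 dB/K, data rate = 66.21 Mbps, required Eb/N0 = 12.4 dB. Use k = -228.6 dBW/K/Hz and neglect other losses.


C/N0 = EIRP - FSPL + G/T - k = 32.7 - 187.9 + 27.5 - (-228.6)
C/N0 = 100.9000 dB-Hz
R_b = 66.21 Mbps = 6.621e+07 bps -> 10*log10(R_b) = 78.2092 dB-Hz
Eb/N0 = C/N0 - 10*log10(R_b) = 100.9000 - 78.2092 = 22.6908 dB
Margin = Eb/N0 - Eb/N0_req = 22.6908 - 12.4 = 10.2908 dB (link closes)

10.2908 dB


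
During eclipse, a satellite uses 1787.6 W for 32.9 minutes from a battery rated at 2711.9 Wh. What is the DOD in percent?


E_used = P * t / 60 = 1787.6 * 32.9 / 60 = 980.2007 Wh
DOD = E_used / E_total * 100 = 980.2007 / 2711.9 * 100
DOD = 36.1444 %

36.1444 %


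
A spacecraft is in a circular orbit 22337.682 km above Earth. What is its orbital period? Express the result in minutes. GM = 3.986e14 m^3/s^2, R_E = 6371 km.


r = 28708.6820 km = 2.8708682e+07 m
T = 2*pi*sqrt(r^3/mu) = 2*pi*sqrt(2.3661363e+22 / 3.986e14)
T = 48409.5564 s = 806.8259 min

806.8259 minutes


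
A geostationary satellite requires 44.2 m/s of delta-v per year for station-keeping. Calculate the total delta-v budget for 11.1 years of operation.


dV = rate * years = 44.2 * 11.1
dV = 490.6200 m/s

490.6200 m/s


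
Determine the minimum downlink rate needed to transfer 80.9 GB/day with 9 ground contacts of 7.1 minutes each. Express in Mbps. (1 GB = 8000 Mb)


total contact time = 9 * 7.1 * 60 = 3834.0000 s
data = 80.9 GB = 647200.0000 Mb
rate = 647200.0000 / 3834.0000 = 168.8054 Mbps

168.8054 Mbps


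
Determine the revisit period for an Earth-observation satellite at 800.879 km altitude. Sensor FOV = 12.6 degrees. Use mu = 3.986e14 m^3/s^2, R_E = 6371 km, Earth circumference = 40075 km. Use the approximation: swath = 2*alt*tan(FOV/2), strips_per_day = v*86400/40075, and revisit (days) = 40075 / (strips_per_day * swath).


swath = 2*800.879*tan(0.1099557) = 176.8357 km
v = sqrt(mu/r) = 7455.0776 m/s = 7.4551 km/s
strips/day = v*86400/40075 = 7.4551*86400/40075 = 16.0728
coverage/day = strips * swath = 16.0728 * 176.8357 = 2842.2508 km
revisit = 40075 / 2842.2508 = 14.0997 days

14.0997 days


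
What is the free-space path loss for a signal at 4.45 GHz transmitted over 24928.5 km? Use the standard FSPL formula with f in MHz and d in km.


f = 4.45 GHz = 4450.0000 MHz
d = 24928.5 km
FSPL = 32.44 + 20*log10(4450.0000) + 20*log10(24928.5)
FSPL = 32.44 + 72.9672 + 87.9339
FSPL = 193.3411 dB

193.3411 dB


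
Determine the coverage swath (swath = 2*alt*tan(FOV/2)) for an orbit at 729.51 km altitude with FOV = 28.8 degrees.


FOV = 28.8 deg = 0.5026548 rad
swath = 2 * alt * tan(FOV/2) = 2 * 729.51 * tan(0.2513274)
swath = 2 * 729.51 * 0.2567564
swath = 374.6127 km

374.6127 km


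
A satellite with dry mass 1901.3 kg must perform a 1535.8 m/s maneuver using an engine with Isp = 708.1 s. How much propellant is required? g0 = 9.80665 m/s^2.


ve = Isp * g0 = 708.1 * 9.80665 = 6944.088865 m/s
mass ratio = exp(dv/ve) = exp(1535.8/6944.088865) = 1.24753116
m_prop = m_dry * (mr - 1) = 1901.3 * (1.24753116 - 1)
m_prop = 470.6310 kg

470.6310 kg


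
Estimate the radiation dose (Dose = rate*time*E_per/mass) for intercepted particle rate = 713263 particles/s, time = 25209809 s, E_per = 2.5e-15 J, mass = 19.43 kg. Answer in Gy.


Total energy deposited = rate * time * E_per
  = 713263 * 25209809 * 2.5e-15 = 0.04495306 J
Dose = E_total / mass = 0.04495306 / 19.43
Dose = 0.00231359 Gy

0.0023 Gy


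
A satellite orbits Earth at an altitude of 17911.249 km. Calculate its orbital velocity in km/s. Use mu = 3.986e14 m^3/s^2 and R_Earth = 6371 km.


r = R_E + alt = 6371.0 + 17911.249 = 24282.2490 km = 2.4282249e+07 m
v = sqrt(mu/r) = sqrt(3.986e14 / 2.4282249e+07) = 4051.5779 m/s = 4.0516 km/s

4.0516 km/s


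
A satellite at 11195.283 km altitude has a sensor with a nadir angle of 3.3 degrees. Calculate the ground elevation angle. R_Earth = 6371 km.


r = R_E + alt = 17566.2830 km
Law of sines in the satellite / Earth-center / ground-point triangle:
  sin(nadir)/R_E = sin(90 + el)/r  =>  cos(el) = (r/R_E)*sin(nadir)
cos(el) = (17566.2830 / 6371.0000) * sin(3.3 deg) = 0.158717
el = arccos(0.158717) = 80.8676 deg
(Earth-central angle = 90 - nadir - el = 5.8324 deg)

80.8676 degrees


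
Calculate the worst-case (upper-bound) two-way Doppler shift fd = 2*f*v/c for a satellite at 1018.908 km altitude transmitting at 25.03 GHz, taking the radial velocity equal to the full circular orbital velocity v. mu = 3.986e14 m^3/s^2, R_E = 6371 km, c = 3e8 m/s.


r = 7.389908e+06 m
v = sqrt(mu/r) = 7344.2784 m/s (worst-case radial velocity)
f = 25.03 GHz = 2.503e+10 Hz
fd = 2*f*v/c = 2*2.503e+10*7344.2784/3.0e+08
fd = 1.2255153e+06 Hz

1.2255e+06 Hz


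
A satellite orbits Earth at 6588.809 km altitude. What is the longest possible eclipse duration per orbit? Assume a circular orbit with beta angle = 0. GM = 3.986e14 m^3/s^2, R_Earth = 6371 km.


r = 12959.8090 km
T = 244.7135 min
Eclipse fraction = arcsin(R_E/r)/pi = arcsin(6371.0000/12959.8090)/pi
= arcsin(0.4915968)/pi = 0.1635866
Eclipse duration = 0.1635866 * 244.7135 = 40.0318 min

40.0318 minutes


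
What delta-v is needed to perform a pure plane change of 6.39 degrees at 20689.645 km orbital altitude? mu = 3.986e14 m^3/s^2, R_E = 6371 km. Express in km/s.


r = 27060.6450 km = 2.7060645e+07 m
V = sqrt(mu/r) = 3837.9523 m/s
di = 6.39 deg = 0.1115265 rad
dV = 2*V*sin(di/2) = 2*3837.9523*sin(0.05576327)
dV = 427.8117 m/s = 0.4278117 km/s

0.4278 km/s


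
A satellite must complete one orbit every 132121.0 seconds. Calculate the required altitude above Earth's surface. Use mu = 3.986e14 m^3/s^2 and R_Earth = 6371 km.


T = 132121.0 s
r = (mu*T^2/(4*pi^2))^(1/3) = (3.986e14 * 132121.0^2 / (4*pi^2))^(1/3)
r = 5.606697e+07 m = 56066.9701 km
alt = r - R_E = 56066.9701 - 6371 = 49695.9701 km

49695.9701 km


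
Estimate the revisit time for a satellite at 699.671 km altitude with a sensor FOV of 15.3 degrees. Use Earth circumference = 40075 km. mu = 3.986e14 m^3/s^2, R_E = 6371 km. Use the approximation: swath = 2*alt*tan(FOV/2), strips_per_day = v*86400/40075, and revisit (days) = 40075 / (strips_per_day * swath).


swath = 2*699.671*tan(0.1335177) = 187.9551 km
v = sqrt(mu/r) = 7508.2432 m/s = 7.5082 km/s
strips/day = v*86400/40075 = 7.5082*86400/40075 = 16.1875
coverage/day = strips * swath = 16.1875 * 187.9551 = 3042.5150 km
revisit = 40075 / 3042.5150 = 13.1717 days

13.1717 days


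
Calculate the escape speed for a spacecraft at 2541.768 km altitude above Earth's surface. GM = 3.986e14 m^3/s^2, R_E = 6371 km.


r = 6371.0 + 2541.768 = 8912.7680 km = 8.912768e+06 m
v_esc = sqrt(2*mu/r) = sqrt(2*3.986e14 / 8.912768e+06)
v_esc = 9457.5216 m/s = 9.4575 km/s

9.4575 km/s


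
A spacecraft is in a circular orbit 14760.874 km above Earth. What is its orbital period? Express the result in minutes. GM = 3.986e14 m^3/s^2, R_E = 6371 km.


r = 21131.8740 km = 2.1131874e+07 m
T = 2*pi*sqrt(r^3/mu) = 2*pi*sqrt(9.4365672e+21 / 3.986e14)
T = 30571.6050 s = 509.5268 min

509.5268 minutes


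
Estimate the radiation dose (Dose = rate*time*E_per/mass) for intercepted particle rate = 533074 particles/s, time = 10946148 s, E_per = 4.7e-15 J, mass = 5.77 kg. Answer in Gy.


Total energy deposited = rate * time * E_per
  = 533074 * 10946148 * 4.7e-15 = 0.027425 J
Dose = E_total / mass = 0.027425 / 5.77
Dose = 0.004753033 Gy

0.0048 Gy


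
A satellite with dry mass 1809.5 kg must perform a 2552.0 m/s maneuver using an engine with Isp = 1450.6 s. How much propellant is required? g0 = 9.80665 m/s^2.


ve = Isp * g0 = 1450.6 * 9.80665 = 14225.526490 m/s
mass ratio = exp(dv/ve) = exp(2552.0/14225.526490) = 1.19649425
m_prop = m_dry * (mr - 1) = 1809.5 * (1.19649425 - 1)
m_prop = 355.5563 kg

355.5563 kg


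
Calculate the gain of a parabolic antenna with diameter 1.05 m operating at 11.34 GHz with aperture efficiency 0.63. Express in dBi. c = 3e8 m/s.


lambda = c/f = 3e8 / 1.134e+10 = 0.02645503 m
G = eta*(pi*D/lambda)^2 = 0.63*(pi*1.05/0.02645503)^2
G = 9794.9561 (linear)
G = 10*log10(9794.9561) = 39.9100 dBi

39.9100 dBi
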